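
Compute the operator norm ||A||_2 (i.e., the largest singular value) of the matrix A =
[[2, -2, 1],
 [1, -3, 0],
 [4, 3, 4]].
||A||_2 ≈ 6.5185 (= sqrt(largest eigenvalue of A^T A))

||A||_2 = sigma_max(A) = sqrt(lambda_max(A^T A)). Form the symmetric matrix M = A^T A =
[[21, 5, 18],
 [5, 22, 10],
 [18, 10, 17]].
Its characteristic polynomial (trace, sum of principal 2x2 minors, determinant of M give the coefficients) is
  p(λ) = det(λ I - M) = λ^3 - 60λ^2 + 744λ - 1.
No integer candidate from the rational root theorem (±divisors of 1) is a root, so the roots are irrational. The cubic discriminant is Δ = 345345957 > 0, so there are three distinct real roots. p(0) = -1 and p(1) = 684 have opposite signs, so a root lies in (0, 1); Newton's method refines it to λ ≈ 0.0013. p(17) = 220 and p(18) = -217 have opposite signs, so a root lies in (17, 18); Newton's method refines it to λ ≈ 17.5077. p(42) = -505 and p(43) = 558 have opposite signs, so a root lies in (42, 43); Newton's method refines it to λ ≈ 42.4909. Check (Vieta): the three roots sum to 60, matching tr M = 60.
So the eigenvalues of A^T A are ≈ 0.0013, 17.5077, 42.4909 (all ≥ 0, as they must be for A^T A). The largest is λ_max ≈ 42.4909, hence ||A||_2 = sqrt(λ_max) ≈ 6.5185.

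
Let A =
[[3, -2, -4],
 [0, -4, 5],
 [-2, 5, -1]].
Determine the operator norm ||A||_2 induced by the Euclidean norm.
||A||_2 ≈ 7.8246 (= sqrt(largest eigenvalue of A^T A))

||A||_2 = sigma_max(A) = sqrt(lambda_max(A^T A)). Form the symmetric matrix M = A^T A =
[[13, -16, -10],
 [-16, 45, -17],
 [-10, -17, 42]].
Its characteristic polynomial (trace, sum of principal 2x2 minors, determinant of M give the coefficients) is
  p(λ) = det(λ I - M) = λ^3 - 100λ^2 + 2376λ - 121.
No integer candidate from the rational root theorem (±divisors of 121) is a root, so the roots are irrational. The cubic discriminant is Δ = 2833203989 > 0, so there are three distinct real roots. p(0) = -121 and p(1) = 2156 have opposite signs, so a root lies in (0, 1); Newton's method refines it to λ ≈ 0.051. p(38) = 639 and p(39) = -238 have opposite signs, so a root lies in (38, 39); Newton's method refines it to λ ≈ 38.725. p(61) = -304 and p(62) = 1119 have opposite signs, so a root lies in (61, 62); Newton's method refines it to λ ≈ 61.2239. Check (Vieta): the three roots sum to 100, matching tr M = 100.
So the eigenvalues of A^T A are ≈ 0.051, 38.725, 61.2239 (all ≥ 0, as they must be for A^T A). The largest is λ_max ≈ 61.2239, hence ||A||_2 = sqrt(λ_max) ≈ 7.8246.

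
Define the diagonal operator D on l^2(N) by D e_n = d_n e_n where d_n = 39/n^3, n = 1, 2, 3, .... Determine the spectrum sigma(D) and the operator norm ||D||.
sigma(D) = {39/n^3 : n ≥ 1} ∪ {0}; ||D|| = 39

A bounded diagonal operator on l^2 with diagonal entries d_n has spectrum equal to the closure of {d_n : n ≥ 1}: every d_n is an eigenvalue (with eigenvector e_n), so {d_n} ⊂ sigma(D); the spectrum is closed, so its closure is too; and for lambda not in the closure, (D - lambda I) has bounded inverse (the diagonal entries 1/(d_n - lambda) are bounded). For our sequence d_n = 39/n^3, n = 1, 2, 3, ...:
  - {d_n} = {39/n^3 : n ≥ 1}; the only limit point is 0
  - closure = {39/n^3 : n ≥ 1} ∪ {0}
For the norm: a diagonal operator has ||D|| = sup_n |d_n|. Here d_n = 39/n^3 is positive and decreasing, so sup_n |d_n| = d_1 = 39. So ||D|| = 39.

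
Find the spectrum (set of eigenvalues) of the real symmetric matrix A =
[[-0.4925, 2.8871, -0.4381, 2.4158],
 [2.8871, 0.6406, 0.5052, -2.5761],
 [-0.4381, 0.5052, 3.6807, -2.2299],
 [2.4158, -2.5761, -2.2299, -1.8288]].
sigma(A) ≈ {-6, 0, 3, 5}

A is real symmetric, so its spectrum consists of real eigenvalues. Expanding the characteristic polynomial of the displayed matrix gives
  det(λ I - A) = p(λ) = λ^4 + (-2)λ^3 + (-33)λ^2 + (90)λ + (0.0028).
Solving p(λ) = 0 yields eigenvalues ≈ -6, 0, 3, 5. (A is shown rounded to 4 decimals, so these recover the underlying integer eigenvalues to within that precision.)
Verification: the trace of A = 2 equals the sum of eigenvalues 2, and det(A) ≈ 0.0028 matches the eigenvalue product 0.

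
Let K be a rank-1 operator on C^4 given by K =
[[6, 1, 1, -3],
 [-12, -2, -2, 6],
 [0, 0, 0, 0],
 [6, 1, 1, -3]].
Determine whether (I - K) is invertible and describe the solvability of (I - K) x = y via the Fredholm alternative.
(I - K) is singular (det(I - K) = 0, i.e. 1 ∈ sigma(K)). (I - K) x = y is solvable iff y ⊥ ker((I - K)^*) = span{(6, 1, 1, -3)}, i.e. iff 6y_1 + y_2 + y_3 - 3y_4 = 0. When solvable, the solutions are x = y + c·(1, -2, 0, 1), c arbitrary (ker(I - K) = span{(1, -2, 0, 1)}, dimension 1).

K has rank 1, so it is an outer product K = u v^T: every row of K is a multiple of one row vector. Reading off the entries, u = (1, -2, 0, 1) and v = (6, 1, 1, -3) (row i of K equals u_i·v^T). A rank-one matrix u v^T satisfies K u = u (v·u) and kills the (3)-dimensional subspace v^⊥, so its characteristic polynomial is lambda^3 (lambda - v·u) with v·u = tr K = 1. Hence the eigenvalues of I - K are 1 (multiplicity 3) and 1 - (1) = 0, so det(I - K) = 0. (Direct check: I - K =
[[-5, -1, -1, 3],
 [12, 3, 2, -6],
 [0, 0, 1, 0],
 [-6, -1, -1, 4]]
has determinant 0.) So 1 is an eigenvalue of K and (I - K) is not invertible. The finite-dimensional Fredholm alternative says: either (I - K) is invertible, or ker(I - K) ≠ {0} and then range(I - K) = ker((I - K)^*)^⊥, with dim ker(I - K) = dim ker((I - K)^*). We are in the second case, so we need both kernels. Kernel of I - K: (I - K) u = u - u (v·u) = u - u = 0, so ker(I - K) = span{u} = span{(1, -2, 0, 1)} (it is exactly 1-dimensional because rank(I - K) = 3). Kernel of the adjoint: K is real, so (I - K)^* = I - K^T = I - v u^T, and (I - v u^T) v = v - v (u·v) = 0; hence ker((I - K)^*) = span{v} = span{(6, 1, 1, -3)}. Therefore (I - K) x = y is solvable iff <y, v> = 0, i.e. iff 6y_1 + y_2 + y_3 - 3y_4 = 0. When this holds, K y = u (v·y) = 0, so (I - K) y = y and x = y is a particular solution; the full solution set is the line x = y + c·u = y + c·(1, -2, 0, 1), c ∈ C.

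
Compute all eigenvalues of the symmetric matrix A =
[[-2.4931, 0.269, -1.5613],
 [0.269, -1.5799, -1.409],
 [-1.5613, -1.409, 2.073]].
sigma(A) ≈ {-3, -2, 3}

A is real symmetric, so its spectrum consists of real eigenvalues. Expanding the characteristic polynomial of the displayed matrix gives
  det(λ I - A) = p(λ) = λ^3 + (2)λ^2 + (-9)λ + (-18).
Solving p(λ) = 0 yields eigenvalues ≈ -3, -2, 3. (A is shown rounded to 4 decimals, so these recover the underlying integer eigenvalues to within that precision.)
Verification: the trace of A = -2 equals the sum of eigenvalues -2, and det(A) ≈ 17.9995 matches the eigenvalue product 18.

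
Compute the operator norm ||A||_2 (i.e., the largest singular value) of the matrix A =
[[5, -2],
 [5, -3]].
||A||_2 = sqrt((63 + sqrt(3869))/2) ≈ 7.9121 (= sqrt(largest eigenvalue of A^T A))

||A||_2 = sigma_max(A) = sqrt(lambda_max(A^T A)). Form the symmetric matrix M = A^T A =
[[50, -25],
 [-25, 13]].
Its characteristic polynomial (trace, determinant of M give the coefficients) is
  p(λ) = det(λ I - M) = λ^2 - 63λ + 25.
For λ^2 - 63λ + 25 the discriminant is 3869. It is nonnegative but not a perfect square, so the roots are real and irrational: λ = (63 ± sqrt(3869))/2 ≈ 62.6006, 0.3994.
So the eigenvalues of A^T A are ≈ 0.3994, 62.6006 (all ≥ 0, as they must be for A^T A). The largest is λ_max = (63 + sqrt(3869))/2 ≈ 62.6006, hence ||A||_2 = sqrt(λ_max) = sqrt((63 + sqrt(3869))/2) ≈ 7.9121.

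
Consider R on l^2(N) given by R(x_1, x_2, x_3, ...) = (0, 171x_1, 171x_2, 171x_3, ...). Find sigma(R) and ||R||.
sigma(R) = closed disk {z in C : |z| ≤ 171}; ||R|| = 171

Note R = 171·U where U is the unit right shift (U x)_k = x_{k-1} (with x_0 := 0); so ||R|| = 171||U|| and sigma(R) = 171·sigma(U). ||R x||^2 = sum_{k≥1} |171x_k|^2 = 29241||x||^2, so ||R|| = 171 and sigma(R) ⊂ {|z| ≤ 171}. For any |lambda| < 171, the equation (R - lambda I) x = 0 forces x_1 = 0, then 171x_k = lambda x_{k+1} ⇒ x = 0, so R has no eigenvalues. But (R - lambda I) is not surjective for |lambda| < 171: solving (R - lambda I) x = e_1 would require x_n proportional to (lambda/171)^(-n), which is not in l^2. So every |lambda| < 171 lies in the residual spectrum. The boundary |lambda| = 171 is in the approximate point spectrum (the spectrum is closed). Hence sigma(R) is the closed disk of radius 171.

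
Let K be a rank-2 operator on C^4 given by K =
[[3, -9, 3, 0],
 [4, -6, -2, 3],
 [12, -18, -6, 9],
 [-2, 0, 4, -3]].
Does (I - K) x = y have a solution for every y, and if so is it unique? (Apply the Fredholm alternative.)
(I - K) is invertible (det(I - K) = -32 ≠ 0), so for every y in C^4 the equation (I - K) x = y has a unique solution.

K has rank 2 and factors as K = U V^T = u1 v1^T + u2 v2^T with u1 = (0, 1, 3, -1), v1 = (3, -3, -3, 3), u2 = (3, 1, 3, 1), v2 = (1, -3, 1, 0) (multiplying out reproduces the displayed K). The nonzero eigenvalues of U V^T coincide with those of the 2 x 2 matrix G = V^T U = [[v1·u1, v1·u2], [v2·u1, v2·u2]] = [[-15, 0], [0, 3]], and by the Sylvester determinant identity det(I_4 - U V^T) = det(I_2 - V^T U) = det([[16, 0], [0, -2]]) = (16)(-2) - (0)(0) = -32. (Direct check: I - K =
[[-2, 9, -3, 0],
 [-4, 7, 2, -3],
 [-12, 18, 7, -9],
 [2, 0, -4, 4]]
has determinant -32.) The finite-dimensional Fredholm alternative says: either (I - K) is invertible, or ker(I - K) ≠ {0} and then range(I - K) = ker((I - K)^*)^⊥, with dim ker(I - K) = dim ker((I - K)^*). Since det(I - K) ≠ 0, 1 is not an eigenvalue of K and ker(I - K) = {0}, so we are in the first case: for every y there is a unique x = (I - K)^(-1) y. (Explicitly, by the Woodbury identity, (I - U V^T)^(-1) = I + U (I_2 - G)^(-1) V^T.)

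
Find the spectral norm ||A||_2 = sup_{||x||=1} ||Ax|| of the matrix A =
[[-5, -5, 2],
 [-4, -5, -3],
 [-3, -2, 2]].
||A||_2 ≈ 10.1532 (= sqrt(largest eigenvalue of A^T A))

||A||_2 = sigma_max(A) = sqrt(lambda_max(A^T A)). Form the symmetric matrix M = A^T A =
[[50, 51, -4],
 [51, 54, 1],
 [-4, 1, 17]].
Its characteristic polynomial (trace, sum of principal 2x2 minors, determinant of M give the coefficients) is
  p(λ) = det(λ I - M) = λ^3 - 121λ^2 + 1850λ - 361.
No integer candidate from the rational root theorem (±divisors of 361) is a root, so the roots are irrational. The cubic discriminant is Δ = 23675247049 > 0, so there are three distinct real roots. p(0) = -361 and p(1) = 1369 have opposite signs, so a root lies in (0, 1); Newton's method refines it to λ ≈ 0.1977. p(17) = 1033 and p(18) = -433 have opposite signs, so a root lies in (17, 18); Newton's method refines it to λ ≈ 17.7141. p(103) = -773 and p(104) = 8167 have opposite signs, so a root lies in (103, 104); Newton's method refines it to λ ≈ 103.0882. Check (Vieta): the three roots sum to 121, matching tr M = 121.
So the eigenvalues of A^T A are ≈ 0.1977, 17.7141, 103.0882 (all ≥ 0, as they must be for A^T A). The largest is λ_max ≈ 103.0882, hence ||A||_2 = sqrt(λ_max) ≈ 10.1532.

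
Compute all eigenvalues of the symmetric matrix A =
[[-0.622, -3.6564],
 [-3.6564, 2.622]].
sigma(A) ≈ {-3, 5}

A is real symmetric, so its spectrum consists of real eigenvalues. Expanding the characteristic polynomial of the displayed matrix gives
  det(λ I - A) = p(λ) = λ^2 + (-2)λ + (-15).
Solving p(λ) = 0 yields eigenvalues ≈ -3, 5. (A is shown rounded to 4 decimals, so these recover the underlying integer eigenvalues to within that precision.)
Verification: the trace of A = 2 equals the sum of eigenvalues 2, and det(A) ≈ -15.0001 matches the eigenvalue product -15.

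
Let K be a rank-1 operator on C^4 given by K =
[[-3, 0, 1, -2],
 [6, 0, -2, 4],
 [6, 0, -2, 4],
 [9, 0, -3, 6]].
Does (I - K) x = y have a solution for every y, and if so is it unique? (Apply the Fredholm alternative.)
(I - K) is singular (det(I - K) = 0, i.e. 1 ∈ sigma(K)). (I - K) x = y is solvable iff y ⊥ ker((I - K)^*) = span{(-3, 0, 1, -2)}, i.e. iff -3y_1 + y_3 - 2y_4 = 0. When solvable, the solutions are x = y + c·(1, -2, -2, -3), c arbitrary (ker(I - K) = span{(1, -2, -2, -3)}, dimension 1).

K has rank 1, so it is an outer product K = u v^T: every row of K is a multiple of one row vector. Reading off the entries, u = (1, -2, -2, -3) and v = (-3, 0, 1, -2) (row i of K equals u_i·v^T). A rank-one matrix u v^T satisfies K u = u (v·u) and kills the (3)-dimensional subspace v^⊥, so its characteristic polynomial is lambda^3 (lambda - v·u) with v·u = tr K = 1. Hence the eigenvalues of I - K are 1 (multiplicity 3) and 1 - (1) = 0, so det(I - K) = 0. (Direct check: I - K =
[[4, 0, -1, 2],
 [-6, 1, 2, -4],
 [-6, 0, 3, -4],
 [-9, 0, 3, -5]]
has determinant 0.) So 1 is an eigenvalue of K and (I - K) is not invertible. The finite-dimensional Fredholm alternative says: either (I - K) is invertible, or ker(I - K) ≠ {0} and then range(I - K) = ker((I - K)^*)^⊥, with dim ker(I - K) = dim ker((I - K)^*). We are in the second case, so we need both kernels. Kernel of I - K: (I - K) u = u - u (v·u) = u - u = 0, so ker(I - K) = span{u} = span{(1, -2, -2, -3)} (it is exactly 1-dimensional because rank(I - K) = 3). Kernel of the adjoint: K is real, so (I - K)^* = I - K^T = I - v u^T, and (I - v u^T) v = v - v (u·v) = 0; hence ker((I - K)^*) = span{v} = span{(-3, 0, 1, -2)}. Therefore (I - K) x = y is solvable iff <y, v> = 0, i.e. iff -3y_1 + y_3 - 2y_4 = 0. When this holds, K y = u (v·y) = 0, so (I - K) y = y and x = y is a particular solution; the full solution set is the line x = y + c·u = y + c·(1, -2, -2, -3), c ∈ C.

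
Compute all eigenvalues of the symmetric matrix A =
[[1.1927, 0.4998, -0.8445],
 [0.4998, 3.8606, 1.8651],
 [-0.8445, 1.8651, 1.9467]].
sigma(A) ≈ {0, 2, 5}

A is real symmetric, so its spectrum consists of real eigenvalues. Expanding the characteristic polynomial of the displayed matrix gives
  det(λ I - A) = p(λ) = λ^3 + (-7)λ^2 + (10)λ + (0).
Solving p(λ) = 0 yields eigenvalues ≈ 0, 2, 5. (A is shown rounded to 4 decimals, so these recover the underlying integer eigenvalues to within that precision.)
Verification: the trace of A = 7 equals the sum of eigenvalues 7, and det(A) ≈ 0.0007 matches the eigenvalue product 0.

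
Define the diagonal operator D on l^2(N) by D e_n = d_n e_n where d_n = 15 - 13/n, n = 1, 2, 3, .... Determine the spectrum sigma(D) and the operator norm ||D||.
sigma(D) = {15 - 13/n : n ≥ 1} ∪ {15}; ||D|| = 15

A bounded diagonal operator on l^2 with diagonal entries d_n has spectrum equal to the closure of {d_n : n ≥ 1}: every d_n is an eigenvalue (with eigenvector e_n), so {d_n} ⊂ sigma(D); the spectrum is closed, so its closure is too; and for lambda not in the closure, (D - lambda I) has bounded inverse (the diagonal entries 1/(d_n - lambda) are bounded). For our sequence d_n = 15 - 13/n, n = 1, 2, 3, ...:
  - {d_n} = {15 - 13/n : n ≥ 1}; the only limit point is 15
  - closure = {15 - 13/n : n ≥ 1} ∪ {15}
For the norm: a diagonal operator has ||D|| = sup_n |d_n|. Here d_n = 15 - 13/n increases monotonically from d_1 = 2 toward 15, with all terms in [2, 15); so sup_n |d_n| = 15 (the supremum is the limit, not attained). So ||D|| = 15.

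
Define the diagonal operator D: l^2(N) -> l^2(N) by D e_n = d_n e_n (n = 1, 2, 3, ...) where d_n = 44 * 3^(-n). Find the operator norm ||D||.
||D|| = 44/3 (attained at n = 1)

For D diagonal, ||D|| = sup_n |d_n|. The sequence d_n = 44 * 3^(-n) is positive and strictly decreasing (ratio 3^(-1) < 1), so the supremum is d_1 = 44/3. Hence ||D|| = 44/3.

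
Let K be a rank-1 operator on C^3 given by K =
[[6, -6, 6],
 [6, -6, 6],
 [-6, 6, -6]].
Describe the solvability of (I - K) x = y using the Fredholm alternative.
(I - K) is invertible (det(I - K) = 7 ≠ 0), so for every y in C^3 the equation (I - K) x = y has a unique solution.

K has rank 1, so it is an outer product K = u v^T: every row of K is a multiple of one row vector. Reading off the entries, u = (2, 2, -2) and v = (3, -3, 3) (row i of K equals u_i·v^T). A rank-one matrix u v^T satisfies K u = u (v·u) and kills the (2)-dimensional subspace v^⊥, so its characteristic polynomial is lambda^2 (lambda - v·u) with v·u = tr K = -6. Hence the eigenvalues of I - K are 1 (multiplicity 2) and 1 - (-6) = 7, so det(I - K) = 7. (Direct check: I - K =
[[-5, 6, -6],
 [-6, 7, -6],
 [6, -6, 7]]
has determinant 7.) The finite-dimensional Fredholm alternative says: either (I - K) is invertible, or ker(I - K) ≠ {0} and then range(I - K) = ker((I - K)^*)^⊥, with dim ker(I - K) = dim ker((I - K)^*). Since det(I - K) ≠ 0, 1 is not an eigenvalue of K and ker(I - K) = {0}, so we are in the first case: for every y there is a unique x = (I - K)^(-1) y. Explicitly, by the Sherman–Morrison formula, (I - u v^T)^(-1) = I + u v^T/(1 - v·u), i.e. (I - K)^(-1) = I + K/(7).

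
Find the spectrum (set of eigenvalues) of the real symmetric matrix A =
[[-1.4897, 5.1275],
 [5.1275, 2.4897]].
sigma(A) ≈ {-5, 6}

A is real symmetric, so its spectrum consists of real eigenvalues. Expanding the characteristic polynomial of the displayed matrix gives
  det(λ I - A) = p(λ) = λ^2 + (-1)λ + (-30).
Solving p(λ) = 0 yields eigenvalues ≈ -5, 6. (A is shown rounded to 4 decimals, so these recover the underlying integer eigenvalues to within that precision.)
Verification: the trace of A = 1 equals the sum of eigenvalues 1, and det(A) ≈ -30.0002 matches the eigenvalue product -30.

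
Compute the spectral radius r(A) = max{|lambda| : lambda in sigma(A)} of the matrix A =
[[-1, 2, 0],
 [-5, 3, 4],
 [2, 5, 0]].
r(A) ≈ 5.5289

The eigenvalues of A are the roots of its characteristic polynomial. With M = A (coefficients from the trace, the sum of principal 2x2 minors, and det A):
  p(λ) = det(λ I - M) = λ^3 - 2λ^2 - 13λ - 36.
No integer candidate from the rational root theorem (±divisors of 36) is a root, so the roots are irrational. The cubic discriminant is Δ = -43528 < 0, so there is one real root and a complex-conjugate pair. p(5) = -26 and p(6) = 30 have opposite signs, so a root lies in (5, 6); Newton's method refines it to λ ≈ 5.5289. Dividing out (λ - (5.5289)) leaves approximately λ^2 + 3.5289λ + 6.5112. For λ^2 + 3.5289λ + 6.5112 the discriminant is -13.5915. It is negative, so the remaining roots are the complex-conjugate pair λ ≈ -1.7645 ± 1.8433i. Their product equals the constant term, so |λ|^2 ≈ 6.5112 and |λ| ≈ 2.5517.
Thus the eigenvalues (to 4 decimals) are 5.5289 (modulus 5.5289); -1.7645 ± 1.8433i (modulus 2.5517). The spectral radius is the largest modulus: r(A) ≈ 5.5289. (Cross-check: r(A) ≤ ||A||_2 ≈ 7.3731; equality holds whenever A is normal, though it can also hold for some non-normal A.)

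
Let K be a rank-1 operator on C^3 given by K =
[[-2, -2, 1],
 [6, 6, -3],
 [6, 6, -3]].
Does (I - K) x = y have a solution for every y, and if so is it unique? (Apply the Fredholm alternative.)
(I - K) is singular (det(I - K) = 0, i.e. 1 ∈ sigma(K)). (I - K) x = y is solvable iff y ⊥ ker((I - K)^*) = span{(-2, -2, 1)}, i.e. iff -2y_1 - 2y_2 + y_3 = 0. When solvable, the solutions are x = y + c·(1, -3, -3), c arbitrary (ker(I - K) = span{(1, -3, -3)}, dimension 1).

K has rank 1, so it is an outer product K = u v^T: every row of K is a multiple of one row vector. Reading off the entries, u = (1, -3, -3) and v = (-2, -2, 1) (row i of K equals u_i·v^T). A rank-one matrix u v^T satisfies K u = u (v·u) and kills the (2)-dimensional subspace v^⊥, so its characteristic polynomial is lambda^2 (lambda - v·u) with v·u = tr K = 1. Hence the eigenvalues of I - K are 1 (multiplicity 2) and 1 - (1) = 0, so det(I - K) = 0. (Direct check: I - K =
[[3, 2, -1],
 [-6, -5, 3],
 [-6, -6, 4]]
has determinant 0.) So 1 is an eigenvalue of K and (I - K) is not invertible. The finite-dimensional Fredholm alternative says: either (I - K) is invertible, or ker(I - K) ≠ {0} and then range(I - K) = ker((I - K)^*)^⊥, with dim ker(I - K) = dim ker((I - K)^*). We are in the second case, so we need both kernels. Kernel of I - K: (I - K) u = u - u (v·u) = u - u = 0, so ker(I - K) = span{u} = span{(1, -3, -3)} (it is exactly 1-dimensional because rank(I - K) = 2). Kernel of the adjoint: K is real, so (I - K)^* = I - K^T = I - v u^T, and (I - v u^T) v = v - v (u·v) = 0; hence ker((I - K)^*) = span{v} = span{(-2, -2, 1)}. Therefore (I - K) x = y is solvable iff <y, v> = 0, i.e. iff -2y_1 - 2y_2 + y_3 = 0. When this holds, K y = u (v·y) = 0, so (I - K) y = y and x = y is a particular solution; the full solution set is the line x = y + c·u = y + c·(1, -3, -3), c ∈ C.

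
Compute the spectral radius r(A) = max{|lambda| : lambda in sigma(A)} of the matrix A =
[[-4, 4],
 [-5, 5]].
r(A) = 1

The eigenvalues of A are the roots of its characteristic polynomial. With M = A (coefficients from the trace and determinant):
  p(λ) = det(λ I - M) = λ^2 - λ.
For λ^2 - λ the discriminant is 1. It is a perfect square (1^2), so the roots are rational: λ = (1 ± 1)/2 = 1, 0.
Thus the eigenvalues (to 4 decimals) are 1 (modulus 1); 0 (modulus 0). The spectral radius is the largest modulus: r(A) = 1. (Cross-check: r(A) ≤ ||A||_2 ≈ 9.0554; equality holds whenever A is normal, though it can also hold for some non-normal A.)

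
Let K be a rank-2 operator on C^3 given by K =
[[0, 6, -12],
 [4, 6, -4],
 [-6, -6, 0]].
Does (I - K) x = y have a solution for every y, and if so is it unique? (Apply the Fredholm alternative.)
(I - K) is invertible (det(I - K) = -125 ≠ 0), so for every y in C^3 the equation (I - K) x = y has a unique solution.

K has rank 2 and factors as K = U V^T = u1 v1^T + u2 v2^T with u1 = (-3, 1, -3), v1 = (1, 0, 2), u2 = (3, 3, -3), v2 = (1, 2, -2) (multiplying out reproduces the displayed K). The nonzero eigenvalues of U V^T coincide with those of the 2 x 2 matrix G = V^T U = [[v1·u1, v1·u2], [v2·u1, v2·u2]] = [[-9, -3], [5, 15]], and by the Sylvester determinant identity det(I_3 - U V^T) = det(I_2 - V^T U) = det([[10, 3], [-5, -14]]) = (10)(-14) - (3)(-5) = -125. (Direct check: I - K =
[[1, -6, 12],
 [-4, -5, 4],
 [6, 6, 1]]
has determinant -125.) The finite-dimensional Fredholm alternative says: either (I - K) is invertible, or ker(I - K) ≠ {0} and then range(I - K) = ker((I - K)^*)^⊥, with dim ker(I - K) = dim ker((I - K)^*). Since det(I - K) ≠ 0, 1 is not an eigenvalue of K and ker(I - K) = {0}, so we are in the first case: for every y there is a unique x = (I - K)^(-1) y. (Explicitly, by the Woodbury identity, (I - U V^T)^(-1) = I + U (I_2 - G)^(-1) V^T.)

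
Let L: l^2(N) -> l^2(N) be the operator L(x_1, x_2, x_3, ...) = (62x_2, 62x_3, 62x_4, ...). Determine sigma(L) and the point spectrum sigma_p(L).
sigma(L) = closed disk {z in C : |z| ≤ 62}; sigma_p(L) = open disk {z in C : |z| < 62}

Note L = 62·V where V is the unit left shift (V x)_k = x_{k+1}; so sigma(L) = 62·sigma(V) and ||L|| = 62||V||. ||L x||^2 = 3844sum_{k≥2} |x_k|^2 ≤ 3844||x||^2, with equality on {x : x_1 = 0}, so ||L|| = 62. For any lambda with |lambda| < 62, set r = lambda/62 (|r| < 1); the vector x = (1, r, r^2, ...) is in l^2 and satisfies L x = 62(r, r^2, ...) = lambda x, so lambda is an eigenvalue. On the boundary |lambda| = 62 the geometric series diverges, so no l^2 eigenvector exists, but these lambda lie in the approximate point spectrum. Hence sigma(L) is the closed disk of radius 62 and sigma_p(L) is the open disk.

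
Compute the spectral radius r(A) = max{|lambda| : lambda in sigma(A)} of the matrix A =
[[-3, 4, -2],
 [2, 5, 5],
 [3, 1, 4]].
r(A) ≈ 7.913

The eigenvalues of A are the roots of its characteristic polynomial. With M = A (coefficients from the trace, the sum of principal 2x2 minors, and det A):
  p(λ) = det(λ I - M) = λ^3 - 6λ^2 - 14λ - 9.
No integer candidate from the rational root theorem (±divisors of 9) is a root, so the roots are irrational. The cubic discriminant is Δ = -5539 < 0, so there is one real root and a complex-conjugate pair. p(7) = -58 and p(8) = 7 have opposite signs, so a root lies in (7, 8); Newton's method refines it to λ ≈ 7.913. Dividing out (λ - (7.913)) leaves approximately λ^2 + 1.913λ + 1.1374. For λ^2 + 1.913λ + 1.1374 the discriminant is -0.89. It is negative, so the remaining roots are the complex-conjugate pair λ ≈ -0.9565 ± 0.4717i. Their product equals the constant term, so |λ|^2 ≈ 1.1374 and |λ| ≈ 1.0665.
Thus the eigenvalues (to 4 decimals) are 7.913 (modulus 7.913); -0.9565 ± 0.4717i (modulus 1.0665). The spectral radius is the largest modulus: r(A) ≈ 7.913. (Cross-check: r(A) ≤ ||A||_2 ≈ 8.6216; equality holds whenever A is normal, though it can also hold for some non-normal A.)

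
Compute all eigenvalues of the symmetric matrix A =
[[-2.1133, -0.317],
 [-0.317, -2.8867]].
sigma(A) ≈ {-3, -2}

A is real symmetric, so its spectrum consists of real eigenvalues. Expanding the characteristic polynomial of the displayed matrix gives
  det(λ I - A) = p(λ) = λ^2 + (5)λ + (6).
Solving p(λ) = 0 yields eigenvalues ≈ -3, -2. (A is shown rounded to 4 decimals, so these recover the underlying integer eigenvalues to within that precision.)
Verification: the trace of A = -5 equals the sum of eigenvalues -5, and det(A) ≈ 6.0000 matches the eigenvalue product 6.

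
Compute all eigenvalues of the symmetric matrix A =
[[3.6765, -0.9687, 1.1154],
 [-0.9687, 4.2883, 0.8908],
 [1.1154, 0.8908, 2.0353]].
sigma(A) ≈ {1, 4, 5}

A is real symmetric, so its spectrum consists of real eigenvalues. Expanding the characteristic polynomial of the displayed matrix gives
  det(λ I - A) = p(λ) = λ^3 + (-10)λ^2 + (29)λ + (-20).
Solving p(λ) = 0 yields eigenvalues ≈ 1, 4, 5. (A is shown rounded to 4 decimals, so these recover the underlying integer eigenvalues to within that precision.)
Verification: the trace of A = 10 equals the sum of eigenvalues 10, and det(A) ≈ 20.0010 matches the eigenvalue product 20.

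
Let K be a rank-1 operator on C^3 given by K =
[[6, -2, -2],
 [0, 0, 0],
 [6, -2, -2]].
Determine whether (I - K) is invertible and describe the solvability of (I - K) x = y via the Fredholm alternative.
(I - K) is invertible (det(I - K) = -3 ≠ 0), so for every y in C^3 the equation (I - K) x = y has a unique solution.

K has rank 1, so it is an outer product K = u v^T: every row of K is a multiple of one row vector. Reading off the entries, u = (2, 0, 2) and v = (3, -1, -1) (row i of K equals u_i·v^T). A rank-one matrix u v^T satisfies K u = u (v·u) and kills the (2)-dimensional subspace v^⊥, so its characteristic polynomial is lambda^2 (lambda - v·u) with v·u = tr K = 4. Hence the eigenvalues of I - K are 1 (multiplicity 2) and 1 - (4) = -3, so det(I - K) = -3. (Direct check: I - K =
[[-5, 2, 2],
 [0, 1, 0],
 [-6, 2, 3]]
has determinant -3.) The finite-dimensional Fredholm alternative says: either (I - K) is invertible, or ker(I - K) ≠ {0} and then range(I - K) = ker((I - K)^*)^⊥, with dim ker(I - K) = dim ker((I - K)^*). Since det(I - K) ≠ 0, 1 is not an eigenvalue of K and ker(I - K) = {0}, so we are in the first case: for every y there is a unique x = (I - K)^(-1) y. Explicitly, by the Sherman–Morrison formula, (I - u v^T)^(-1) = I + u v^T/(1 - v·u), i.e. (I - K)^(-1) = I + K/(-3).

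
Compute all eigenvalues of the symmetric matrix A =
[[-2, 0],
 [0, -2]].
sigma(A) ≈ {-2} (-2 with multiplicity 2)

A is real symmetric, so its spectrum consists of real eigenvalues. Expanding the characteristic polynomial of the displayed matrix gives
  det(λ I - A) = p(λ) = λ^2 + (4)λ + (4).
Solving p(λ) = 0 yields eigenvalues ≈ -2, -2. (A is shown rounded to 4 decimals, so these recover the underlying integer eigenvalues to within that precision.)
Verification: the trace of A = -4 equals the sum of eigenvalues -4, and det(A) ≈ 4.0000 matches the eigenvalue product 4.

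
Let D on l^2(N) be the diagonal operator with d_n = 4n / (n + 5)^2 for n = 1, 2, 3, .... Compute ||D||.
||D|| = 1/5 (attained at n = 5)

For D diagonal, ||D|| = sup_n |d_n|. Treat f(x) = 4x / (x + 5)^2 for real x > 0. By the quotient rule, f'(x) = 4(5 - x)/(x + 5)^3, which is positive for x < 5 and negative for x > 5. So f has a unique maximum at x = 5, and since 5 is a positive integer, the supremum over n ≥ 1 is attained at n = 5: d_5 = 4·5/(5 + 5)^2 = 4·5/100 = 1/5. Hence ||D|| = 1/5.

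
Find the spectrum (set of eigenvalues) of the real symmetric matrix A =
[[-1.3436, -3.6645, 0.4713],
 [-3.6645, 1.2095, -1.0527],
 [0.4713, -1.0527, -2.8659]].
sigma(A) ≈ {-4, -3, 4}

A is real symmetric, so its spectrum consists of real eigenvalues. Expanding the characteristic polynomial of the displayed matrix gives
  det(λ I - A) = p(λ) = λ^3 + (3)λ^2 + (-16)λ + (-47.9987).
Solving p(λ) = 0 yields eigenvalues ≈ -4, -3, 4. (A is shown rounded to 4 decimals, so these recover the underlying integer eigenvalues to within that precision.)
Verification: the trace of A = -3 equals the sum of eigenvalues -3, and det(A) ≈ 47.9987 matches the eigenvalue product 48.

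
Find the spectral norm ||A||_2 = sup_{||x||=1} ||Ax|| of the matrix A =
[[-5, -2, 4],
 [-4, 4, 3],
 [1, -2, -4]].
||A||_2 ≈ 9.0005 (= sqrt(largest eigenvalue of A^T A))

||A||_2 = sigma_max(A) = sqrt(lambda_max(A^T A)). Form the symmetric matrix M = A^T A =
[[42, -8, -36],
 [-8, 24, 12],
 [-36, 12, 41]].
Its characteristic polynomial (trace, sum of principal 2x2 minors, determinant of M give the coefficients) is
  p(λ) = det(λ I - M) = λ^3 - 107λ^2 + 2210λ - 8464.
No integer candidate from the rational root theorem (±divisors of 8464) is a root, so the roots are irrational. The cubic discriminant is Δ = 5359977540 > 0, so there are three distinct real roots. p(4) = -1272 and p(5) = 36 have opposite signs, so a root lies in (4, 5); Newton's method refines it to λ ≈ 4.9704. p(21) = 20 and p(22) = -984 have opposite signs, so a root lies in (21, 22); Newton's method refines it to λ ≈ 21.0208. p(81) = -40 and p(82) = 4656 have opposite signs, so a root lies in (81, 82); Newton's method refines it to λ ≈ 81.0088. Check (Vieta): the three roots sum to 107, matching tr M = 107.
So the eigenvalues of A^T A are ≈ 4.9704, 21.0208, 81.0088 (all ≥ 0, as they must be for A^T A). The largest is λ_max ≈ 81.0088, hence ||A||_2 = sqrt(λ_max) ≈ 9.0005.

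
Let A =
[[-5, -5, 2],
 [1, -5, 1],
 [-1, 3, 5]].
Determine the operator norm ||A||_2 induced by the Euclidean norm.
||A||_2 ≈ 8.2011 (= sqrt(largest eigenvalue of A^T A))

||A||_2 = sigma_max(A) = sqrt(lambda_max(A^T A)). Form the symmetric matrix M = A^T A =
[[27, 17, -14],
 [17, 59, 0],
 [-14, 0, 30]].
Its characteristic polynomial (trace, sum of principal 2x2 minors, determinant of M give the coefficients) is
  p(λ) = det(λ I - M) = λ^3 - 116λ^2 + 3688λ - 27556.
No integer candidate from the rational root theorem (±divisors of 27556) is a root, so the roots are irrational. The cubic discriminant is Δ = 2018653264 > 0, so there are three distinct real roots. p(10) = -1276 and p(11) = 307 have opposite signs, so a root lies in (10, 11); Newton's method refines it to λ ≈ 10.7975. p(37) = 749 and p(38) = -44 have opposite signs, so a root lies in (37, 38); Newton's method refines it to λ ≈ 37.9447. p(67) = -421 and p(68) = 1276 have opposite signs, so a root lies in (67, 68); Newton's method refines it to λ ≈ 67.2578. Check (Vieta): the three roots sum to 116, matching tr M = 116.
So the eigenvalues of A^T A are ≈ 10.7975, 37.9447, 67.2578 (all ≥ 0, as they must be for A^T A). The largest is λ_max ≈ 67.2578, hence ||A||_2 = sqrt(λ_max) ≈ 8.2011.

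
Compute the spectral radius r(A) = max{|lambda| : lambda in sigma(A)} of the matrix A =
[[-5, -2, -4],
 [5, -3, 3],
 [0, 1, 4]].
r(A) ≈ 4.8149

The eigenvalues of A are the roots of its characteristic polynomial. With M = A (coefficients from the trace, the sum of principal 2x2 minors, and det A):
  p(λ) = det(λ I - M) = λ^3 + 4λ^2 - 10λ - 95.
No integer candidate from the rational root theorem (±divisors of 95) is a root, so the roots are irrational. The cubic discriminant is Δ = -145355 < 0, so there is one real root and a complex-conjugate pair. p(4) = -7 and p(5) = 80 have opposite signs, so a root lies in (4, 5); Newton's method refines it to λ ≈ 4.0978. Dividing out (λ - (4.0978)) leaves approximately λ^2 + 8.0978λ + 23.1832. For λ^2 + 8.0978λ + 23.1832 the discriminant is -27.1583. It is negative, so the remaining roots are the complex-conjugate pair λ ≈ -4.0489 ± 2.6057i. Their product equals the constant term, so |λ|^2 ≈ 23.1832 and |λ| ≈ 4.8149.
Thus the eigenvalues (to 4 decimals) are 4.0978 (modulus 4.0978); -4.0489 ± 2.6057i (modulus 4.8149). The spectral radius is the largest modulus: r(A) ≈ 4.8149. (Cross-check: r(A) ≤ ||A||_2 ≈ 8.9909; equality holds whenever A is normal, though it can also hold for some non-normal A.)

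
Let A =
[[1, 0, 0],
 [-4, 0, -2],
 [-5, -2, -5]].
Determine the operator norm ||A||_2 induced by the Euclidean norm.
||A||_2 ≈ 8.488 (= sqrt(largest eigenvalue of A^T A))

||A||_2 = sigma_max(A) = sqrt(lambda_max(A^T A)). Form the symmetric matrix M = A^T A =
[[42, 10, 33],
 [10, 4, 10],
 [33, 10, 29]].
Its characteristic polynomial (trace, sum of principal 2x2 minors, determinant of M give the coefficients) is
  p(λ) = det(λ I - M) = λ^3 - 75λ^2 + 213λ - 16.
No integer candidate from the rational root theorem (±divisors of 16) is a root, so the roots are irrational. The cubic discriminant is Δ = 194140125 > 0, so there are three distinct real roots. p(0) = -16 and p(1) = 123 have opposite signs, so a root lies in (0, 1); Newton's method refines it to λ ≈ 0.0772. p(2) = 118 and p(3) = -25 have opposite signs, so a root lies in (2, 3); Newton's method refines it to λ ≈ 2.8761. p(72) = -232 and p(73) = 4875 have opposite signs, so a root lies in (72, 73); Newton's method refines it to λ ≈ 72.0467. Check (Vieta): the three roots sum to 75, matching tr M = 75.
So the eigenvalues of A^T A are ≈ 0.0772, 2.8761, 72.0467 (all ≥ 0, as they must be for A^T A). The largest is λ_max ≈ 72.0467, hence ||A||_2 = sqrt(λ_max) ≈ 8.488.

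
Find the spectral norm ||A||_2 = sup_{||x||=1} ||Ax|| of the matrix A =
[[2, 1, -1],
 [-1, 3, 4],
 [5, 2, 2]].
||A||_2 ≈ 6.3663 (= sqrt(largest eigenvalue of A^T A))

||A||_2 = sigma_max(A) = sqrt(lambda_max(A^T A)). Form the symmetric matrix M = A^T A =
[[30, 9, 4],
 [9, 14, 15],
 [4, 15, 21]].
Its characteristic polynomial (trace, sum of principal 2x2 minors, determinant of M give the coefficients) is
  p(λ) = det(λ I - M) = λ^3 - 65λ^2 + 1022λ - 1225.
No integer candidate from the rational root theorem (±divisors of 1225) is a root, so the roots are irrational. The cubic discriminant is Δ = 221696433 > 0, so there are three distinct real roots. p(1) = -267 and p(2) = 567 have opposite signs, so a root lies in (1, 2); Newton's method refines it to λ ≈ 1.3047. p(23) = 63 and p(24) = -313 have opposite signs, so a root lies in (23, 24); Newton's method refines it to λ ≈ 23.1657. p(40) = -345 and p(41) = 333 have opposite signs, so a root lies in (40, 41); Newton's method refines it to λ ≈ 40.5296. Check (Vieta): the three roots sum to 65, matching tr M = 65.
So the eigenvalues of A^T A are ≈ 1.3047, 23.1657, 40.5296 (all ≥ 0, as they must be for A^T A). The largest is λ_max ≈ 40.5296, hence ||A||_2 = sqrt(λ_max) ≈ 6.3663.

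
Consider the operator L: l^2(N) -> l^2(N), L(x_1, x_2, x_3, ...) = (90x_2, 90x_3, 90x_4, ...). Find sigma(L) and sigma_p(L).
sigma(L) = closed disk {z in C : |z| ≤ 90}; sigma_p(L) = open disk {z in C : |z| < 90}

Note L = 90·V where V is the unit left shift (V x)_k = x_{k+1}; so sigma(L) = 90·sigma(V) and ||L|| = 90||V||. ||L x||^2 = 8100sum_{k≥2} |x_k|^2 ≤ 8100||x||^2, with equality on {x : x_1 = 0}, so ||L|| = 90. For any lambda with |lambda| < 90, set r = lambda/90 (|r| < 1); the vector x = (1, r, r^2, ...) is in l^2 and satisfies L x = 90(r, r^2, ...) = lambda x, so lambda is an eigenvalue. On the boundary |lambda| = 90 the geometric series diverges, so no l^2 eigenvector exists, but these lambda lie in the approximate point spectrum. Hence sigma(L) is the closed disk of radius 90 and sigma_p(L) is the open disk.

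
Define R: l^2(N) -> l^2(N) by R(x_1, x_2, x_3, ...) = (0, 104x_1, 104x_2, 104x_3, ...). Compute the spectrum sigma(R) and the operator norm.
sigma(R) = closed disk {z in C : |z| ≤ 104}; ||R|| = 104

Note R = 104·U where U is the unit right shift (U x)_k = x_{k-1} (with x_0 := 0); so ||R|| = 104||U|| and sigma(R) = 104·sigma(U). ||R x||^2 = sum_{k≥1} |104x_k|^2 = 10816||x||^2, so ||R|| = 104 and sigma(R) ⊂ {|z| ≤ 104}. For any |lambda| < 104, the equation (R - lambda I) x = 0 forces x_1 = 0, then 104x_k = lambda x_{k+1} ⇒ x = 0, so R has no eigenvalues. But (R - lambda I) is not surjective for |lambda| < 104: solving (R - lambda I) x = e_1 would require x_n proportional to (lambda/104)^(-n), which is not in l^2. So every |lambda| < 104 lies in the residual spectrum. The boundary |lambda| = 104 is in the approximate point spectrum (the spectrum is closed). Hence sigma(R) is the closed disk of radius 104.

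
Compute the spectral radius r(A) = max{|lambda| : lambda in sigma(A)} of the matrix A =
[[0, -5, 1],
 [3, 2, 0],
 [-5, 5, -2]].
r(A) ≈ 4.012

The eigenvalues of A are the roots of its characteristic polynomial. With M = A (coefficients from the trace, the sum of principal 2x2 minors, and det A):
  p(λ) = det(λ I - M) = λ^3 + 16λ + 5.
No integer candidate from the rational root theorem (±divisors of 5) is a root, so the roots are irrational. The cubic discriminant is Δ = -17059 < 0, so there is one real root and a complex-conjugate pair. p(-1) = -12 and p(0) = 5 have opposite signs, so a root lies in (-1, 0); Newton's method refines it to λ ≈ -0.3106. Dividing out (λ - (-0.3106)) leaves approximately λ^2 - 0.3106λ + 16.0965. For λ^2 - 0.3106λ + 16.0965 the discriminant is -64.2895. It is negative, so the remaining roots are the complex-conjugate pair λ ≈ 0.1553 ± 4.009i. Their product equals the constant term, so |λ|^2 ≈ 16.0965 and |λ| ≈ 4.012.
Thus the eigenvalues (to 4 decimals) are -0.3106 (modulus 0.3106); 0.1553 ± 4.009i (modulus 4.012). The spectral radius is the largest modulus: r(A) ≈ 4.012. (Cross-check: r(A) ≤ ||A||_2 ≈ 8.3922; equality holds whenever A is normal, though it can also hold for some non-normal A.)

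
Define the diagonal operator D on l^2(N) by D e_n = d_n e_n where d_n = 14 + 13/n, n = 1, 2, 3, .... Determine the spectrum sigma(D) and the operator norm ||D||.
sigma(D) = {14 + 13/n : n ≥ 1} ∪ {14}; ||D|| = 27

A bounded diagonal operator on l^2 with diagonal entries d_n has spectrum equal to the closure of {d_n : n ≥ 1}: every d_n is an eigenvalue (with eigenvector e_n), so {d_n} ⊂ sigma(D); the spectrum is closed, so its closure is too; and for lambda not in the closure, (D - lambda I) has bounded inverse (the diagonal entries 1/(d_n - lambda) are bounded). For our sequence d_n = 14 + 13/n, n = 1, 2, 3, ...:
  - {d_n} = {14 + 13/n : n ≥ 1}; the only limit point is 14
  - closure = {14 + 13/n : n ≥ 1} ∪ {14}
For the norm: a diagonal operator has ||D|| = sup_n |d_n|. Here d_n = 14 + 13/n is positive and decreasing, so sup_n |d_n| = d_1 = 14 + 13 = 27. So ||D|| = 27.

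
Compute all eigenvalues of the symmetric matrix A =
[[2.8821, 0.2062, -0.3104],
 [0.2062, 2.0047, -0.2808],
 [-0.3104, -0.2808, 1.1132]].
sigma(A) ≈ {1, 2, 3}

A is real symmetric, so its spectrum consists of real eigenvalues. Expanding the characteristic polynomial of the displayed matrix gives
  det(λ I - A) = p(λ) = λ^3 + (-6)λ^2 + (11)λ + (-6).
Solving p(λ) = 0 yields eigenvalues ≈ 1, 2, 3. (A is shown rounded to 4 decimals, so these recover the underlying integer eigenvalues to within that precision.)
Verification: the trace of A = 6 equals the sum of eigenvalues 6, and det(A) ≈ 6.0000 matches the eigenvalue product 6.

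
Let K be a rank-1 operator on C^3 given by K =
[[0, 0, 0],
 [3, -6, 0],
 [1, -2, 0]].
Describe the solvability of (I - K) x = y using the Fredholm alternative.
(I - K) is invertible (det(I - K) = 7 ≠ 0), so for every y in C^3 the equation (I - K) x = y has a unique solution.

K has rank 1, so it is an outer product K = u v^T: every row of K is a multiple of one row vector. Reading off the entries, u = (0, 3, 1) and v = (1, -2, 0) (row i of K equals u_i·v^T). A rank-one matrix u v^T satisfies K u = u (v·u) and kills the (2)-dimensional subspace v^⊥, so its characteristic polynomial is lambda^2 (lambda - v·u) with v·u = tr K = -6. Hence the eigenvalues of I - K are 1 (multiplicity 2) and 1 - (-6) = 7, so det(I - K) = 7. (Direct check: I - K =
[[1, 0, 0],
 [-3, 7, 0],
 [-1, 2, 1]]
has determinant 7.) The finite-dimensional Fredholm alternative says: either (I - K) is invertible, or ker(I - K) ≠ {0} and then range(I - K) = ker((I - K)^*)^⊥, with dim ker(I - K) = dim ker((I - K)^*). Since det(I - K) ≠ 0, 1 is not an eigenvalue of K and ker(I - K) = {0}, so we are in the first case: for every y there is a unique x = (I - K)^(-1) y. Explicitly, by the Sherman–Morrison formula, (I - u v^T)^(-1) = I + u v^T/(1 - v·u), i.e. (I - K)^(-1) = I + K/(7).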